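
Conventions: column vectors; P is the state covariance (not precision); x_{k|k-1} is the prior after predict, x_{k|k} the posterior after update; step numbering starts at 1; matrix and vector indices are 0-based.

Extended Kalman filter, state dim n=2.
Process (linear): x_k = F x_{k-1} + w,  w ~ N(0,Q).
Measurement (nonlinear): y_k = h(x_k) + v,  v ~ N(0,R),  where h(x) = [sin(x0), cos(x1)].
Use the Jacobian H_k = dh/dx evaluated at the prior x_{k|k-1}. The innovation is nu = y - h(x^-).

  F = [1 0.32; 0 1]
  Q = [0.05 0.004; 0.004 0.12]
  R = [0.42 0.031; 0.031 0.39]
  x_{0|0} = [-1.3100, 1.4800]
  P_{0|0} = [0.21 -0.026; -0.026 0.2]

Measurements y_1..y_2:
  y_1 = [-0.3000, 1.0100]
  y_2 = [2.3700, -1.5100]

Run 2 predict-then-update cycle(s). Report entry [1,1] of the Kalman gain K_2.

K[1,1] = -0.4165

step 1: x^-=[-0.8364, 1.4800]  P^-=[0.2638 0.0420; 0.0420 0.3200]  H_jac=[0.6701 0.0000; 0.0000 -0.9959]  S=[0.5385 0.0030; 0.0030 0.7074]  K=[0.3287 -0.0605; 0.0548 -0.4507]  nu=[0.4422, 0.9193]  x^+=[-0.7467, 1.0898]  P^+=[0.2032 0.0135; 0.0135 0.1748]
step 2: x^-=[-0.3979, 1.0898]  P^-=[0.2797 0.0734; 0.0734 0.2948]  H_jac=[0.9219 0.0000; 0.0000 -0.8865]  S=[0.6577 -0.0290; -0.0290 0.6217]  K=[0.3882 -0.0866; 0.0845 -0.4165]  nu=[2.7575, -1.9726]  x^+=[0.8434, 2.1444]  P^+=[0.1740 0.0245; 0.0245 0.1802]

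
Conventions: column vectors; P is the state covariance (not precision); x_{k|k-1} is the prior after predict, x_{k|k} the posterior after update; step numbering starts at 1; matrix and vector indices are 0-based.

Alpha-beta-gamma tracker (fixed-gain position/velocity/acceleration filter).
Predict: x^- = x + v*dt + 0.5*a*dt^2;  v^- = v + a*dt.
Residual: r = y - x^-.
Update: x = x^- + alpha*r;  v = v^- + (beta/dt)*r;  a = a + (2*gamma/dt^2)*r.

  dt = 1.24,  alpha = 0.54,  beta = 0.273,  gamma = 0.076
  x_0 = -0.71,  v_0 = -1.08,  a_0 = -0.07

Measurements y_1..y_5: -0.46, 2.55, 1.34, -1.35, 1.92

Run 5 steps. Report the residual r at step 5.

step 1: x_pred=-2.1030  r=1.6430  x^+=-1.2158  v^+=-0.8051  a^+=0.0924
step 2: x_pred=-2.1430  r=4.6930  x^+=0.3912  v^+=0.3428  a^+=0.5564
step 3: x_pred=1.2439  r=0.0961  x^+=1.2958  v^+=1.0538  a^+=0.5658
step 4: x_pred=3.0375  r=-4.3875  x^+=0.6683  v^+=0.7895  a^+=0.1321
step 5: x_pred=1.7488  r=0.1712  x^+=1.8412  v^+=0.9910  a^+=0.1490

resid = 0.1712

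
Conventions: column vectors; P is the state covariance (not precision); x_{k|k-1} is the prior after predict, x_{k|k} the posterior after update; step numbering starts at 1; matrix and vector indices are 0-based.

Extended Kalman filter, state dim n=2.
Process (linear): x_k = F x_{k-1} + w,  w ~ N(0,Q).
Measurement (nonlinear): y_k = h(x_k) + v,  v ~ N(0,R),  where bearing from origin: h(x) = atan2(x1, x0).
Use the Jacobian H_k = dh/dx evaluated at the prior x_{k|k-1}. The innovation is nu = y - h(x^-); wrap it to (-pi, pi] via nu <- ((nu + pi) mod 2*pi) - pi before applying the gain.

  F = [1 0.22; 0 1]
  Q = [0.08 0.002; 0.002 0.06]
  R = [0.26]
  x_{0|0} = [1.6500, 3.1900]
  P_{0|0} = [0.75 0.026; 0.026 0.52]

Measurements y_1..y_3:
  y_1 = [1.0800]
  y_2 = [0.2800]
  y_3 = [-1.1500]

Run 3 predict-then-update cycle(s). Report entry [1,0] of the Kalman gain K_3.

step 1: x^-=[2.3518, 3.1900]  P^-=[0.8666 0.1424; 0.1424 0.5800]  H_jac=[-0.2031 0.1497]  S=[0.3001]  K=[-0.5155; 0.1930]  nu=[0.1445]  x^+=[2.2773, 3.2179]  P^+=[0.7869 0.1723; 0.1723 0.5688]
step 2: x^-=[2.9853, 3.2179]  P^-=[0.9702 0.2994; 0.2994 0.6288]  H_jac=[-0.1670 0.1549]  S=[0.2867]  K=[-0.4034; 0.1654]  nu=[-0.5429]  x^+=[3.2043, 3.1281]  P^+=[0.9235 0.3185; 0.3185 0.6210]
step 3: x^-=[3.8925, 3.1281]  P^-=[1.1738 0.4571; 0.4571 0.6810]  H_jac=[-0.1254 0.1561]  S=[0.2772]  K=[-0.2738; 0.1766]  nu=[-1.8269]  x^+=[4.3926, 2.8054]  P^+=[1.1530 0.4705; 0.4705 0.6723]

K[1,0] = 0.1766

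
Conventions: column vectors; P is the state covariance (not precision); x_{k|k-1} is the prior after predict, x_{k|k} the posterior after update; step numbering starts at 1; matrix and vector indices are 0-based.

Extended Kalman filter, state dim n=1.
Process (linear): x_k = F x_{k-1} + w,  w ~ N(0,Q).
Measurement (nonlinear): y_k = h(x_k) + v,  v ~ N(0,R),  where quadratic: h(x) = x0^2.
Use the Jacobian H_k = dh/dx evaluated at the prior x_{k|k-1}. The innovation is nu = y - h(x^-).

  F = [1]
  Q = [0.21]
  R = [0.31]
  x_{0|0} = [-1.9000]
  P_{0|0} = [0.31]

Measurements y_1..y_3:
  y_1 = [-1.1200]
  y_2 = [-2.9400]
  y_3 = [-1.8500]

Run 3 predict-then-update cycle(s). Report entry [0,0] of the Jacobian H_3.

step 1: x^-=[-1.9000]  P^-=[0.5200]  H_jac=[-3.8000]  S=[7.8188]  K=[-0.2527]  nu=[-4.7300]  x^+=[-0.7046]  P^+=[0.0206]
step 2: x^-=[-0.7046]  P^-=[0.2306]  H_jac=[-1.4092]  S=[0.7680]  K=[-0.4232]  nu=[-3.4365]  x^+=[0.7496]  P^+=[0.0931]
step 3: x^-=[0.7496]  P^-=[0.3031]  H_jac=[1.4992]  S=[0.9912]  K=[0.4584]  nu=[-2.4119]  x^+=[-0.3560]  P^+=[0.0948]

H_jac[0,0] = 1.4992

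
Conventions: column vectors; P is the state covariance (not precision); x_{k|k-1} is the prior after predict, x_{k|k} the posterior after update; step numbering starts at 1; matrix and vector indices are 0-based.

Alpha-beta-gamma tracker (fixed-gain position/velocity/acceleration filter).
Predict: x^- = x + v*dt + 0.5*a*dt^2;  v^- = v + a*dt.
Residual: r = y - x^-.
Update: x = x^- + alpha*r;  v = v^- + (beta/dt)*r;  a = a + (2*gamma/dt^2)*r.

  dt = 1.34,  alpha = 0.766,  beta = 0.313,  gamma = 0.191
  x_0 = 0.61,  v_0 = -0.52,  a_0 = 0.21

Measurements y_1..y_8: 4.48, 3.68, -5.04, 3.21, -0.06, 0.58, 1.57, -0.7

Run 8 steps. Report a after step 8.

step 1: x_pred=0.1017  r=4.3783  x^+=3.4555  v^+=0.7841  a^+=1.1414
step 2: x_pred=5.5309  r=-1.8509  x^+=4.1131  v^+=1.8813  a^+=0.7477
step 3: x_pred=7.3053  r=-12.3453  x^+=-2.1512  v^+=-0.0005  a^+=-1.8787
step 4: x_pred=-3.8386  r=7.0486  x^+=1.5606  v^+=-0.8715  a^+=-0.3792
step 5: x_pred=0.0524  r=-0.1124  x^+=-0.0337  v^+=-1.4059  a^+=-0.4031
step 6: x_pred=-2.2794  r=2.8594  x^+=-0.0891  v^+=-1.2781  a^+=0.2052
step 7: x_pred=-1.6174  r=3.1874  x^+=0.8241  v^+=-0.2585  a^+=0.8834
step 8: x_pred=1.2708  r=-1.9708  x^+=-0.2388  v^+=0.4648  a^+=0.4641

a_post = 0.4641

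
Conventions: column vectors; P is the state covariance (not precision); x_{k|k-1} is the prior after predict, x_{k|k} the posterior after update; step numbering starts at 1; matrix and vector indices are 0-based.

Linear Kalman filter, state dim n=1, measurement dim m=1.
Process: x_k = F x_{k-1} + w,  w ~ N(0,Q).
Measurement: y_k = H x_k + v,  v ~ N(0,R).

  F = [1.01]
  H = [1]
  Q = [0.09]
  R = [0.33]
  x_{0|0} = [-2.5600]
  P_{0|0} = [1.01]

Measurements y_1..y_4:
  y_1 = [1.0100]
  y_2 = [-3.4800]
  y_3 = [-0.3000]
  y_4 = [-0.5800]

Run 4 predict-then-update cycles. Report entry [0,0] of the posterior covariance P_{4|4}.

P_post[0,0] = 0.1387

step 1: x^-=[-2.5856]  P^-=[1.1203]  S=[1.4503]  K=[0.7725]  nu=[3.5956]  x^+=[0.1919]  P^+=[0.2549]
step 2: x^-=[0.1938]  P^-=[0.3500]  S=[0.6800]  K=[0.5147]  nu=[-3.6738]  x^+=[-1.6972]  P^+=[0.1699]
step 3: x^-=[-1.7142]  P^-=[0.2633]  S=[0.5933]  K=[0.4438]  nu=[1.4142]  x^+=[-1.0866]  P^+=[0.1464]
step 4: x^-=[-1.0975]  P^-=[0.2394]  S=[0.5694]  K=[0.4204]  nu=[0.5175]  x^+=[-0.8799]  P^+=[0.1387]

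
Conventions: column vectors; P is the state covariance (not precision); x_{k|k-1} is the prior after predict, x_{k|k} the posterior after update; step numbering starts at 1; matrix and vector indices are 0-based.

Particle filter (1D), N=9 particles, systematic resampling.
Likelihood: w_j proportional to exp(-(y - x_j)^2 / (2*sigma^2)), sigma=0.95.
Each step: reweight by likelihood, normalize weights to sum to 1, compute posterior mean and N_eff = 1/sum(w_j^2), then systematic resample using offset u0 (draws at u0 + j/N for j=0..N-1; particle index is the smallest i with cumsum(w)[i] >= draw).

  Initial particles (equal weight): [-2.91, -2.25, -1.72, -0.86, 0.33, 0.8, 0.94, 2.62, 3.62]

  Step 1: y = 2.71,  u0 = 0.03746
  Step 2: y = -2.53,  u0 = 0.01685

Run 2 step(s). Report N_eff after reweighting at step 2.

step 1: w=[0.0000, 0.0000, 0.0000, 0.0004, 0.0219, 0.0669, 0.0890, 0.5026, 0.3191]  mean=2.6161  Neff=2.7221  idx=[5, 6, 7, 7, 7, 7, 8, 8, 8]
step 2: w=[0.6286, 0.3709, 0.0001, 0.0001, 0.0001, 0.0001, 0.0000, 0.0000, 0.0000]  mean=0.8528  Neff=1.8772  idx=[0, 0, 0, 0, 0, 0, 1, 1, 1]

N_eff = 1.8772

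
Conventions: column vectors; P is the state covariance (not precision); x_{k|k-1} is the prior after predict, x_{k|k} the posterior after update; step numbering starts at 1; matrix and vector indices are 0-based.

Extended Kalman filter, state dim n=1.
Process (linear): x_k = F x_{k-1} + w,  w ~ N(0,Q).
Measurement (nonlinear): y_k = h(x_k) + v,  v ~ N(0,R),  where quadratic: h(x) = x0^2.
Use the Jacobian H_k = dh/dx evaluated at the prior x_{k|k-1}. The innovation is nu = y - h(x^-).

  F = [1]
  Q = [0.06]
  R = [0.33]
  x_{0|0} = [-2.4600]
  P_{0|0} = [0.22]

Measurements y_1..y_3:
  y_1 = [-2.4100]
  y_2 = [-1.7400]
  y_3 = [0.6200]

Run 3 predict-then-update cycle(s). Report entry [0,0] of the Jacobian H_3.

step 1: x^-=[-2.4600]  P^-=[0.2800]  H_jac=[-4.9200]  S=[7.1078]  K=[-0.1938]  nu=[-8.4616]  x^+=[-0.8200]  P^+=[0.0130]
step 2: x^-=[-0.8200]  P^-=[0.0730]  H_jac=[-1.6400]  S=[0.5263]  K=[-0.2275]  nu=[-2.4124]  x^+=[-0.2713]  P^+=[0.0458]
step 3: x^-=[-0.2713]  P^-=[0.1058]  H_jac=[-0.5426]  S=[0.3611]  K=[-0.1589]  nu=[0.5464]  x^+=[-0.3581]  P^+=[0.0966]

H_jac[0,0] = -0.5426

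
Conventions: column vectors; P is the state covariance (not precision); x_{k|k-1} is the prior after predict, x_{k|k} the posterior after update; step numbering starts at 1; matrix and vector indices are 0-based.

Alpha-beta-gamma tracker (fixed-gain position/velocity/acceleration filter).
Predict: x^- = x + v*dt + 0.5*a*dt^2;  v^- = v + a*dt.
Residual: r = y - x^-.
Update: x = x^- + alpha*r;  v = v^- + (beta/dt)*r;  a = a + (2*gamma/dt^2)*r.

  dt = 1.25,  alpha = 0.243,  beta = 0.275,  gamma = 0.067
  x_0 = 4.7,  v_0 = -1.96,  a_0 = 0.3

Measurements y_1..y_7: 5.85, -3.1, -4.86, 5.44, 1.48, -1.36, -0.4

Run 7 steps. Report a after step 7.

step 1: x_pred=2.4844  r=3.3656  x^+=3.3022  v^+=-0.8446  a^+=0.5886
step 2: x_pred=2.7064  r=-5.8064  x^+=1.2954  v^+=-1.3862  a^+=0.0907
step 3: x_pred=-0.3664  r=-4.4936  x^+=-1.4584  v^+=-2.2614  a^+=-0.2947
step 4: x_pred=-4.5154  r=9.9554  x^+=-2.0962  v^+=-0.4396  a^+=0.5591
step 5: x_pred=-2.2089  r=3.6889  x^+=-1.3125  v^+=1.0708  a^+=0.8754
step 6: x_pred=0.7100  r=-2.0700  x^+=0.2070  v^+=1.7097  a^+=0.6979
step 7: x_pred=2.8894  r=-3.2894  x^+=2.0901  v^+=1.8585  a^+=0.4158

a_post = 0.4158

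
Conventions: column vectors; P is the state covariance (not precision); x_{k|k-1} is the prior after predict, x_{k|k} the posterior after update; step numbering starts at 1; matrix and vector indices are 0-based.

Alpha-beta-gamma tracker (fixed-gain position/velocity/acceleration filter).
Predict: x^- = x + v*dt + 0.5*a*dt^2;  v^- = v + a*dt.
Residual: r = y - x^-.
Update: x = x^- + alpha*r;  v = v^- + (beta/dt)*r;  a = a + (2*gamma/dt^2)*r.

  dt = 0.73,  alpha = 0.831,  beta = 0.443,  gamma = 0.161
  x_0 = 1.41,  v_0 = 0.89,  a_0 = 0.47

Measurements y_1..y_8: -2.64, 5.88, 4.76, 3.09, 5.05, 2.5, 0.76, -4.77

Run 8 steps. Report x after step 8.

x_post = -4.4450

step 1: x_pred=2.1849  r=-4.8249  x^+=-1.8246  v^+=-1.6949  a^+=-2.4454
step 2: x_pred=-3.7135  r=9.5935  x^+=4.2587  v^+=2.3417  a^+=3.3513
step 3: x_pred=6.8611  r=-2.1011  x^+=5.1151  v^+=3.5131  a^+=2.0818
step 4: x_pred=8.2344  r=-5.1444  x^+=3.9594  v^+=1.9110  a^+=-1.0267
step 5: x_pred=5.0808  r=-0.0308  x^+=5.0552  v^+=1.1428  a^+=-1.0453
step 6: x_pred=5.6109  r=-3.1109  x^+=3.0257  v^+=-1.5082  a^+=-2.9250
step 7: x_pred=1.1454  r=-0.3854  x^+=0.8251  v^+=-3.8773  a^+=-3.1579
step 8: x_pred=-2.8467  r=-1.9233  x^+=-4.4450  v^+=-7.3497  a^+=-4.3200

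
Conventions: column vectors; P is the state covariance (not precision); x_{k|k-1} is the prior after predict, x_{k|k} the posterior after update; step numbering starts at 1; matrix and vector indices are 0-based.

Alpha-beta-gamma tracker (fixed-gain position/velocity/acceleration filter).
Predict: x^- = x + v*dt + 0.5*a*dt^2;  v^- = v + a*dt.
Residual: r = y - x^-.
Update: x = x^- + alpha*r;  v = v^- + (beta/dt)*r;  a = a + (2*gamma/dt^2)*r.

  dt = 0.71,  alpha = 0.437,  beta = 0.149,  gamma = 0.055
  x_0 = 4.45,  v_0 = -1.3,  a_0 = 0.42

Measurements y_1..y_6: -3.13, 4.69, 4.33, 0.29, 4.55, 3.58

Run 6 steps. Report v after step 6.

v_post = 2.2435

step 1: x_pred=3.6329  r=-6.7629  x^+=0.6775  v^+=-2.4210  a^+=-1.0557
step 2: x_pred=-1.3075  r=5.9975  x^+=1.3134  v^+=-1.9120  a^+=0.2530
step 3: x_pred=0.0196  r=4.3104  x^+=1.9033  v^+=-0.8278  a^+=1.1936
step 4: x_pred=1.6164  r=-1.3264  x^+=1.0368  v^+=-0.2587  a^+=0.9041
step 5: x_pred=1.0810  r=3.4690  x^+=2.5969  v^+=1.1112  a^+=1.6611
step 6: x_pred=3.8046  r=-0.2246  x^+=3.7065  v^+=2.2435  a^+=1.6121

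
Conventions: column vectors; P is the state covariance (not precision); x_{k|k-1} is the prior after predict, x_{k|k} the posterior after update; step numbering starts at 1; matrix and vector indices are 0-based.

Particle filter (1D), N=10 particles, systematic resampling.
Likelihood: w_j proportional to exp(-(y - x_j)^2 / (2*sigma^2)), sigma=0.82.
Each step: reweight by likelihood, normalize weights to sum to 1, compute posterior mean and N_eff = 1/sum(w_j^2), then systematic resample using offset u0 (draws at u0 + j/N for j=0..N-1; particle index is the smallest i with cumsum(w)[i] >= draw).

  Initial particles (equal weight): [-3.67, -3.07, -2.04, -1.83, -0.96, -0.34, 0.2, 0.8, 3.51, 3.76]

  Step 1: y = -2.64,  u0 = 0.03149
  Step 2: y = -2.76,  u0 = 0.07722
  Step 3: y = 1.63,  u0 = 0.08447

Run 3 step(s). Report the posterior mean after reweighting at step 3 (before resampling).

post_mean = -1.9002

step 1: w=[0.1594, 0.3058, 0.2685, 0.2154, 0.0430, 0.0069, 0.0009, 0.0001, 0.0000, 0.0000]  mean=-2.5094  Neff=4.1780  idx=[0, 0, 1, 1, 1, 2, 2, 2, 3, 3]
step 2: w=[0.0776, 0.0776, 0.1337, 0.1337, 0.1337, 0.0976, 0.0976, 0.0976, 0.0755, 0.0755]  mean=-2.6742  Neff=9.4671  idx=[0, 2, 2, 3, 4, 5, 6, 7, 8, 9]
step 3: w=[0.0000, 0.0002, 0.0002, 0.0002, 0.0002, 0.1099, 0.1099, 0.1099, 0.3347, 0.3347]  mean=-1.9002  Neff=3.8410  idx=[5, 6, 7, 8, 8, 8, 9, 9, 9, 9]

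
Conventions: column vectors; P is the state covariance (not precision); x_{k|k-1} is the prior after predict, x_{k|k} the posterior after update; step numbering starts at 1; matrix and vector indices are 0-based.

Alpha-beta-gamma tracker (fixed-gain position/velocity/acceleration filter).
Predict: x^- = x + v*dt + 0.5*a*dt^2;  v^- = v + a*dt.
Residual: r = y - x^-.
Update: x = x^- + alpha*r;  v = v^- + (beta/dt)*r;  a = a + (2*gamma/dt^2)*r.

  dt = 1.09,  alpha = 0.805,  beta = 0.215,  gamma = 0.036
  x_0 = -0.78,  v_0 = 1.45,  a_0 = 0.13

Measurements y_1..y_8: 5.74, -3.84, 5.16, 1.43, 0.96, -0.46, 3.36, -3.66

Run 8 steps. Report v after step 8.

step 1: x_pred=0.8777  r=4.8623  x^+=4.7919  v^+=2.5508  a^+=0.4247
step 2: x_pred=7.8245  r=-11.6645  x^+=-1.5654  v^+=0.7129  a^+=-0.2822
step 3: x_pred=-0.9561  r=6.1161  x^+=3.9674  v^+=1.6116  a^+=0.0884
step 4: x_pred=5.7766  r=-4.3466  x^+=2.2776  v^+=0.8506  a^+=-0.1750
step 5: x_pred=3.1008  r=-2.1408  x^+=1.3775  v^+=0.2376  a^+=-0.3047
step 6: x_pred=1.4555  r=-1.9155  x^+=-0.0865  v^+=-0.4723  a^+=-0.4208
step 7: x_pred=-0.8513  r=4.2113  x^+=2.5388  v^+=-0.1003  a^+=-0.1656
step 8: x_pred=2.3311  r=-5.9911  x^+=-2.4917  v^+=-1.4626  a^+=-0.5287

v_post = -1.4626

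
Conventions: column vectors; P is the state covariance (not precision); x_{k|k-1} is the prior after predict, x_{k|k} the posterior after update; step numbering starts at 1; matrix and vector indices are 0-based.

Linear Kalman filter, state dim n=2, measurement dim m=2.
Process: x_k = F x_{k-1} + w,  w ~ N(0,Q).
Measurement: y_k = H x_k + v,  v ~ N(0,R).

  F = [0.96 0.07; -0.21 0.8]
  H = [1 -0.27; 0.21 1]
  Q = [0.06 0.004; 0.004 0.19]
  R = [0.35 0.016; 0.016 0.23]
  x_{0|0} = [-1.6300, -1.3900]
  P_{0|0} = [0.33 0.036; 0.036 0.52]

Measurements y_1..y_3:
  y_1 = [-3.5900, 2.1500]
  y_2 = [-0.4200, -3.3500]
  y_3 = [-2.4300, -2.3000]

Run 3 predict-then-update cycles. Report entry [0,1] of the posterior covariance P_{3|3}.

P_post[0,1] = -0.0049

step 1: x^-=[-1.6621, -0.7697]  P^-=[0.3715 -0.0063; -0.0063 0.5253]  S=[0.7632 -0.0537; -0.0537 0.7690]  K=[0.4980 0.1281; -0.1468 0.6711]  nu=[-2.1357, 3.2687]  x^+=[-2.3071, 1.7374]  P^+=[0.1765 0.0004; 0.0004 0.1519]
step 2: x^-=[-2.0932, 1.8744]  P^-=[0.2234 -0.0228; -0.0228 0.2949]  S=[0.6072 -0.0382; -0.0382 0.5252]  K=[0.3827 0.0738; -0.1345 0.5426]  nu=[2.1793, -4.7848]  x^+=[-1.6122, -1.0151]  P^+=[0.1338 -0.0050; -0.0050 0.1237]
step 3: x^-=[-1.6188, -0.4735]  P^-=[0.1832 -0.0198; -0.0198 0.2767]  S=[0.5641 -0.0389; -0.0389 0.5065]  K=[0.3386 0.0629; -0.1311 0.5281]  nu=[-0.9391, -1.4866]  x^+=[-2.0302, -1.1354]  P^+=[0.1182 -0.0049; -0.0049 0.1204]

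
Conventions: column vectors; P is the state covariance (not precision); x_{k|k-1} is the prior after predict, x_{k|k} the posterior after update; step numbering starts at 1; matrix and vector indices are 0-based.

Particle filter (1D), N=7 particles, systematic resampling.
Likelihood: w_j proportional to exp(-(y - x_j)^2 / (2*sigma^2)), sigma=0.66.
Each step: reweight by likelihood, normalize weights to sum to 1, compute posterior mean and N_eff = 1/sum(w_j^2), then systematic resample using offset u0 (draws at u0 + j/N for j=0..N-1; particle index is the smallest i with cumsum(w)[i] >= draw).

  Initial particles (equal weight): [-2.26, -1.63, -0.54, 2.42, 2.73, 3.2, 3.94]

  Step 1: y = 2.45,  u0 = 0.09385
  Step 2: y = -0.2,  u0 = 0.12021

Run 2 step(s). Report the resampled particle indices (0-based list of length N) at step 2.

step 1: w=[0.0000, 0.0000, 0.0000, 0.3971, 0.3633, 0.2084, 0.0311]  mean=2.7424  Neff=2.9928  idx=[3, 3, 3, 4, 4, 5, 5]
step 2: w=[0.3043, 0.3043, 0.3043, 0.0422, 0.0422, 0.0014, 0.0014]  mean=2.4483  Neff=3.5551  idx=[0, 0, 1, 1, 2, 2, 4]

resampled_idx = [0, 0, 1, 1, 2, 2, 4]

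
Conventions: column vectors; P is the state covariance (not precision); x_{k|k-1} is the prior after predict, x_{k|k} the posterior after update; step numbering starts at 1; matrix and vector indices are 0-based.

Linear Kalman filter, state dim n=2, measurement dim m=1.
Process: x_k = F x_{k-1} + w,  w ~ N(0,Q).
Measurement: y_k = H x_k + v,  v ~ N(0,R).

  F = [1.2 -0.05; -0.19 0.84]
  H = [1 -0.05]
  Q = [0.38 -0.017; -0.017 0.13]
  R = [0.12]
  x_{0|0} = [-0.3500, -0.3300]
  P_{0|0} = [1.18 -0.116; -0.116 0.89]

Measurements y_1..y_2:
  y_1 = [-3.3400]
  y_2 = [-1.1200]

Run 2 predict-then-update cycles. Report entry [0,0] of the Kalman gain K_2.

step 1: x^-=[-0.4035, -0.2107]  P^-=[2.0953 -0.4415; -0.4415 0.8376]  S=[2.2616]  K=[0.9363; -0.2137]  nu=[-2.9470]  x^+=[-3.1627, 0.4191]  P^+=[0.1129 0.0111; 0.0111 0.7343]
step 2: x^-=[-3.8162, 0.9530]  P^-=[0.5431 -0.0623; -0.0623 0.6487]  S=[0.6709]  K=[0.8141; -0.1412]  nu=[2.7438]  x^+=[-1.5825, 0.5655]  P^+=[0.0984 0.0148; 0.0148 0.6353]

K[0,0] = 0.8141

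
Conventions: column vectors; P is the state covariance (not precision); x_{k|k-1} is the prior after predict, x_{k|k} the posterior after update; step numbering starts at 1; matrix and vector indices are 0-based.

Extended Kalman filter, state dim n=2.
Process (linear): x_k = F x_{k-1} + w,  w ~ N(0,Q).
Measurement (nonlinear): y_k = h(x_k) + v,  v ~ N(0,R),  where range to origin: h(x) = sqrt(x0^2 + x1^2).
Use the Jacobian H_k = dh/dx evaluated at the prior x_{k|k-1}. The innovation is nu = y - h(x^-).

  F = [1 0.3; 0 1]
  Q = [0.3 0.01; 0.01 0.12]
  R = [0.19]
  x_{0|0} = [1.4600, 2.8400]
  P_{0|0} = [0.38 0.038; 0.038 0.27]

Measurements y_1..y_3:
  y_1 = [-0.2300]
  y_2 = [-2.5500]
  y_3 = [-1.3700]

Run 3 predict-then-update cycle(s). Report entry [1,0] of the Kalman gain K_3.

K[1,0] = -0.5475

step 1: x^-=[2.3120, 2.8400]  P^-=[0.7271 0.1290; 0.1290 0.3900]  H_jac=[0.6313 0.7755]  S=[0.8407]  K=[0.6650; 0.4566]  nu=[-3.8921]  x^+=[-0.2764, 1.0627]  P^+=[0.3553 -0.1263; -0.1263 0.2147]
step 2: x^-=[0.0424, 1.0627]  P^-=[0.5988 -0.0519; -0.0519 0.3347]  H_jac=[0.0399 0.9992]  S=[0.5210]  K=[-0.0537; 0.6380]  nu=[-3.6135]  x^+=[0.2364, -1.2426]  P^+=[0.5973 -0.0341; -0.0341 0.1227]
step 3: x^-=[-0.1364, -1.2426]  P^-=[0.8879 0.0127; 0.0127 0.2427]  H_jac=[-0.1091 -0.9940]  S=[0.4431]  K=[-0.2472; -0.5475]  nu=[-2.6200]  x^+=[0.5114, 0.1919]  P^+=[0.8609 -0.0472; -0.0472 0.1098]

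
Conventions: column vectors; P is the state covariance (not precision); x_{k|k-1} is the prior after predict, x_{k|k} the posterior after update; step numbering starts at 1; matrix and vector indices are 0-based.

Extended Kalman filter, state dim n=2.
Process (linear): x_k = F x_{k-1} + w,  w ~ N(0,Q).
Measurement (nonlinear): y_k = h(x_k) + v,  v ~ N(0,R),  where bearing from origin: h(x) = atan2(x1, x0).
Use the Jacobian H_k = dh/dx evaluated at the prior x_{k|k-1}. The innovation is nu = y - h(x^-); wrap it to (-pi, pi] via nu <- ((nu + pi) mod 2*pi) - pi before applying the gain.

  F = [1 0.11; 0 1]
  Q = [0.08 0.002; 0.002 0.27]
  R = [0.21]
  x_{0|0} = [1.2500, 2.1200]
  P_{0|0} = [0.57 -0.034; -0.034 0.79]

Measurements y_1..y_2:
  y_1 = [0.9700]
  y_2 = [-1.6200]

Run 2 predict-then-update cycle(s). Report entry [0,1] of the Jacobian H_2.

H_jac[0,1] = 0.2297

step 1: x^-=[1.4832, 2.1200]  P^-=[0.6521 0.0549; 0.0549 1.0600]  H_jac=[-0.3167 0.2216]  S=[0.3197]  K=[-0.6078; 0.6802]  nu=[0.0097]  x^+=[1.4773, 2.1266]  P^+=[0.5340 0.1871; 0.1871 0.9121]
step 2: x^-=[1.7112, 2.1266]  P^-=[0.6661 0.2894; 0.2894 1.1821]  H_jac=[-0.2854 0.2297]  S=[0.2887]  K=[-0.4284; 0.6543]  nu=[-2.5132]  x^+=[2.7878, 0.4821]  P^+=[0.6132 0.3703; 0.3703 1.0585]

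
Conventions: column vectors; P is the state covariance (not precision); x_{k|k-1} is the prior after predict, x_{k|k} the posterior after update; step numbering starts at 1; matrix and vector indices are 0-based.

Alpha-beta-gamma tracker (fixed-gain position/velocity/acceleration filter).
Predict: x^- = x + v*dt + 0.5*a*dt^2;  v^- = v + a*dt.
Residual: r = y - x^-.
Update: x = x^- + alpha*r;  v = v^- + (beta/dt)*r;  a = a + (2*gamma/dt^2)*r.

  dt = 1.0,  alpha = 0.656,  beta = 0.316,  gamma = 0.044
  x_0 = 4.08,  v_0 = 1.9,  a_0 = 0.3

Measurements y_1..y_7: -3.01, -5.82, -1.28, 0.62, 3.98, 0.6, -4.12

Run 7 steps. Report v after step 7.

v_post = -0.7880

step 1: x_pred=6.1300  r=-9.1400  x^+=0.1342  v^+=-0.6882  a^+=-0.5043
step 2: x_pred=-0.8062  r=-5.0138  x^+=-4.0953  v^+=-2.7769  a^+=-0.9455
step 3: x_pred=-7.3449  r=6.0649  x^+=-3.3663  v^+=-1.8059  a^+=-0.4118
step 4: x_pred=-5.3782  r=5.9982  x^+=-1.4434  v^+=-0.3223  a^+=0.1160
step 5: x_pred=-1.7077  r=5.6877  x^+=2.0234  v^+=1.5910  a^+=0.6165
step 6: x_pred=3.9227  r=-3.3227  x^+=1.7430  v^+=1.1576  a^+=0.3241
step 7: x_pred=3.0627  r=-7.1827  x^+=-1.6492  v^+=-0.7880  a^+=-0.3079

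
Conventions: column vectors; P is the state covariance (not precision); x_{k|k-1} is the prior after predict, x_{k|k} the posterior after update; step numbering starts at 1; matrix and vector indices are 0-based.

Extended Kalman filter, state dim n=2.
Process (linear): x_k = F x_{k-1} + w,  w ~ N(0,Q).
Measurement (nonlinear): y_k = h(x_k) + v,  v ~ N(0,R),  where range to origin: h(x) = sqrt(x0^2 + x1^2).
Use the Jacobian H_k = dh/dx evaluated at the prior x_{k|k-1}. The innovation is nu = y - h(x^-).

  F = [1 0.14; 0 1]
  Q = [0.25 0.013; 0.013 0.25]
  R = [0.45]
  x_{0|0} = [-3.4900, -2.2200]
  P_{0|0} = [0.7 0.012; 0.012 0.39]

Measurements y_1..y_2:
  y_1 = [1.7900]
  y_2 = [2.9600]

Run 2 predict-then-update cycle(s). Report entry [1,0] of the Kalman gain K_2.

step 1: x^-=[-3.8008, -2.2200]  P^-=[0.9610 0.0796; 0.0796 0.6400]  H_jac=[-0.8635 -0.5044]  S=[1.3987]  K=[-0.6220; -0.2799]  nu=[-2.6116]  x^+=[-2.1764, -1.4889]  P^+=[0.4199 -0.1639; -0.1639 0.5304]
step 2: x^-=[-2.3848, -1.4889]  P^-=[0.6344 -0.0767; -0.0767 0.7804]  H_jac=[-0.8483 -0.5296]  S=[1.0565]  K=[-0.4709; -0.3297]  nu=[0.1485]  x^+=[-2.4548, -1.5379]  P^+=[0.4001 -0.2407; -0.2407 0.6656]

K[1,0] = -0.3297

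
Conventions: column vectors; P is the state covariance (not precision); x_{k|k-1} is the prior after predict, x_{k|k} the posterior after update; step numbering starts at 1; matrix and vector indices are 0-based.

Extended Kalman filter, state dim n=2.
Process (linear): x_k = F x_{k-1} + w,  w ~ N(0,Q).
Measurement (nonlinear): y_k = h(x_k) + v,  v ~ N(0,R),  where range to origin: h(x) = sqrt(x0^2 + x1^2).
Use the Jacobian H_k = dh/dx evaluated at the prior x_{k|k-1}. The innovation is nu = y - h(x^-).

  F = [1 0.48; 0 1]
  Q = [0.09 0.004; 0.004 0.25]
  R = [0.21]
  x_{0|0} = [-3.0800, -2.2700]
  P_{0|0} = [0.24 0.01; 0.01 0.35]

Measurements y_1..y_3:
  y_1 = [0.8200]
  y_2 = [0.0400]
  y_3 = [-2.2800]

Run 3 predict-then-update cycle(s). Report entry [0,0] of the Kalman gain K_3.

K[0,0] = -0.3015

step 1: x^-=[-4.1696, -2.2700]  P^-=[0.4202 0.1820; 0.1820 0.6000]  H_jac=[-0.8783 -0.4781]  S=[0.8242]  K=[-0.5534; -0.5420]  nu=[-3.9275]  x^+=[-1.9961, -0.1412]  P^+=[0.1678 -0.0652; -0.0652 0.3579]
step 2: x^-=[-2.0639, -0.1412]  P^-=[0.2777 0.1105; 0.1105 0.6079]  H_jac=[-0.9977 -0.0683]  S=[0.5043]  K=[-0.5643; -0.3010]  nu=[-2.0288]  x^+=[-0.9191, 0.4694]  P^+=[0.1171 0.0249; 0.0249 0.5622]
step 3: x^-=[-0.6937, 0.4694]  P^-=[0.3605 0.2987; 0.2987 0.8122]  H_jac=[-0.8282 0.5604]  S=[0.4350]  K=[-0.3015; 0.4775]  nu=[-3.1176]  x^+=[0.2461, -1.0194]  P^+=[0.3210 0.3614; 0.3614 0.7130]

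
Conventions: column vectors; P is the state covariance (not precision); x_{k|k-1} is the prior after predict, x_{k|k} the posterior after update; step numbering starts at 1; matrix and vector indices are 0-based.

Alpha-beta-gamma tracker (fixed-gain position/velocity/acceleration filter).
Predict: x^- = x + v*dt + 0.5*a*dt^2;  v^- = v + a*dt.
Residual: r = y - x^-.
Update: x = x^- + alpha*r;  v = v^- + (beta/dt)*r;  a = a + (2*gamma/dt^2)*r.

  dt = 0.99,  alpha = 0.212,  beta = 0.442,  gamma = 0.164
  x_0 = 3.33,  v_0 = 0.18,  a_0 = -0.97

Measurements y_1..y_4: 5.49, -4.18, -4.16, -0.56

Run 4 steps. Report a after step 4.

a_post = 0.2927

step 1: x_pred=3.0329  r=2.4571  x^+=3.5538  v^+=0.3167  a^+=-0.1477
step 2: x_pred=3.7950  r=-7.9750  x^+=2.1043  v^+=-3.3900  a^+=-2.8166
step 3: x_pred=-2.6321  r=-1.5279  x^+=-2.9560  v^+=-6.8606  a^+=-3.3279
step 4: x_pred=-11.3789  r=10.8189  x^+=-9.0853  v^+=-5.3250  a^+=0.2927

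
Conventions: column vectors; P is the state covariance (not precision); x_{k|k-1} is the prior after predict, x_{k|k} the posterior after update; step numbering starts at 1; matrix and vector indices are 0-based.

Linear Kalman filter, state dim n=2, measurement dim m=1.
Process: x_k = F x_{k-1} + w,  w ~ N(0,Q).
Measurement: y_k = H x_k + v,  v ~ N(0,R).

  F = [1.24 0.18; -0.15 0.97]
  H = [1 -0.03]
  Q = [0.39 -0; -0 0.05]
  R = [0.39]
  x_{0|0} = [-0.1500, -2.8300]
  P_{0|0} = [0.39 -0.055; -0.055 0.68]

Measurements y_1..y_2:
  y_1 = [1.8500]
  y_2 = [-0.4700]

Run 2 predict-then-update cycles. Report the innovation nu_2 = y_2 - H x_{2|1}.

step 1: x^-=[-0.6954, -2.7226]  P^-=[0.9871 -0.0185; -0.0185 0.7146]  S=[1.3789]  K=[0.7163; -0.0289]  nu=[2.4637]  x^+=[1.0694, -2.7939]  P^+=[0.2797 0.0101; 0.0101 0.7134]
step 2: x^-=[0.8231, -2.8705]  P^-=[0.8476 0.0844; 0.0844 0.7246]  S=[1.2332]  K=[0.6853; 0.0508]  nu=[-1.3792]  x^+=[-0.1221, -2.9406]  P^+=[0.2685 0.0415; 0.0415 0.7214]

innov = [-1.3792]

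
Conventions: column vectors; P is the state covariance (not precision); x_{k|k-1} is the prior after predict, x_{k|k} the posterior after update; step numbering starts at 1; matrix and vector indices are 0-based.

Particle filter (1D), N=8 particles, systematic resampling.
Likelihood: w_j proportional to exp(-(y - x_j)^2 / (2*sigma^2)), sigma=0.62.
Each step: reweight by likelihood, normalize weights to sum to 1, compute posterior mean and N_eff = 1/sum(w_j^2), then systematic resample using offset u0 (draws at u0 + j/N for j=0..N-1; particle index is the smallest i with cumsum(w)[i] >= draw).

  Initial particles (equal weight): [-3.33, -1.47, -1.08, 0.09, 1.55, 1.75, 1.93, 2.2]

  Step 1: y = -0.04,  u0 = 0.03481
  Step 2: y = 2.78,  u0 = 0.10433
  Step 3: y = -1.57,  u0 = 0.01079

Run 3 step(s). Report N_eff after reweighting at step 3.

step 1: w=[0.0000, 0.0517, 0.1809, 0.7226, 0.0276, 0.0114, 0.0047, 0.0011]  mean=-0.1320  Neff=1.7907  idx=[1, 2, 3, 3, 3, 3, 3, 3]
step 2: w=[0.0000, 0.0000, 0.1667, 0.1667, 0.1667, 0.1667, 0.1667, 0.1667]  mean=0.0900  Neff=6.0001  idx=[2, 3, 4, 4, 5, 6, 7, 7]
step 3: w=[0.1250, 0.1250, 0.1250, 0.1250, 0.1250, 0.1250, 0.1250, 0.1250]  mean=0.0900  Neff=8.0000  idx=[0, 1, 2, 3, 4, 5, 6, 7]

N_eff = 8.0000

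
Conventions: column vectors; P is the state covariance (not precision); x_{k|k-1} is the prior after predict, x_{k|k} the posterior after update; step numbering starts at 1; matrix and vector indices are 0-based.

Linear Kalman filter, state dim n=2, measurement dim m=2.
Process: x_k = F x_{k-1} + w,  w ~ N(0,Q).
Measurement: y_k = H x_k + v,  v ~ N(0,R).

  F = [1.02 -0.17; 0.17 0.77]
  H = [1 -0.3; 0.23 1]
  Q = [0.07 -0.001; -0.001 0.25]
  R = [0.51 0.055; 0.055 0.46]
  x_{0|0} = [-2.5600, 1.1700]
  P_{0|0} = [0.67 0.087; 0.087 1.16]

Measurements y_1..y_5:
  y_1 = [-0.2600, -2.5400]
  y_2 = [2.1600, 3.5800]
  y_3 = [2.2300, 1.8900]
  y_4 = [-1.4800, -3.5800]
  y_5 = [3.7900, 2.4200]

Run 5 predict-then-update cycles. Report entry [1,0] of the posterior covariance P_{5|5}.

P_post[1,0] = 0.0159

step 1: x^-=[-2.8101, 0.4657]  P^-=[0.7704 0.0291; 0.0291 0.9799]  S=[1.3511 -0.0346; -0.0346 1.4941]  K=[0.5676 0.1513; -0.1792 0.6562]  nu=[2.6898, -2.3594]  x^+=[-1.6402, -1.5645]  P^+=[0.3069 0.0302; 0.0302 0.2850]
step 2: x^-=[-1.4071, -1.4835]  P^-=[0.3870 0.0378; 0.0378 0.4358]  S=[0.9136 0.0484; 0.0484 0.9336]  K=[0.4051 0.1148; -0.1274 0.4827]  nu=[3.1220, 5.3871]  x^+=[0.4761, 0.7191]  P^+=[0.2203 0.0244; 0.0244 0.2094]
step 3: x^-=[0.3634, 0.6347]  P^-=[0.2967 0.0283; 0.0283 0.3869]  S=[0.8246 0.0335; 0.0335 0.8756]  K=[0.3456 0.0970; -0.1249 0.4541]  nu=[2.0570, 1.1718]  x^+=[1.1880, 0.9097]  P^+=[0.1877 0.0204; 0.0204 0.1973]
step 4: x^-=[1.0571, 0.9025]  P^-=[0.2639 0.0212; 0.0212 0.3778]  S=[0.7952 0.0221; 0.0221 0.8615]  K=[0.3215 0.0868; -0.1283 0.4475]  nu=[-2.2664, -4.7256]  x^+=[-0.0818, -0.9213]  P^+=[0.1740 0.0176; 0.0176 0.1947]
step 5: x^-=[0.0732, -0.7233]  P^-=[0.2506 0.0170; 0.0170 0.3751]  S=[0.7841 0.0159; 0.0159 0.8562]  K=[0.3114 0.0814; -0.1309 0.4451]  nu=[3.4998, 3.1265]  x^+=[1.4174, 0.2103]  P^+=[0.1681 0.0159; 0.0159 0.1939]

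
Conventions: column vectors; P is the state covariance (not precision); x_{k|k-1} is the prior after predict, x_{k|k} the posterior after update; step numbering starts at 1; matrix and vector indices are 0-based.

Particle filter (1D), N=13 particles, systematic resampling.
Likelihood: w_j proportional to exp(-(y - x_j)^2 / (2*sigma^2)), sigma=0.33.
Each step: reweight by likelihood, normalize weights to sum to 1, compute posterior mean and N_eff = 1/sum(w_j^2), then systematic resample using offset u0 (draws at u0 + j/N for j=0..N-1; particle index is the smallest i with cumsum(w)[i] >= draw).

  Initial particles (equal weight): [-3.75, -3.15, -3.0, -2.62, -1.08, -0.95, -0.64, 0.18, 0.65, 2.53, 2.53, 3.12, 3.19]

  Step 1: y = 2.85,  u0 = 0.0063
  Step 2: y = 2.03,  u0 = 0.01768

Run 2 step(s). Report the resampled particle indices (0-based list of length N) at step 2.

step 1: w=[0.0000, 0.0000, 0.0000, 0.0000, 0.0000, 0.0000, 0.0000, 0.0000, 0.0000, 0.2447, 0.2447, 0.2802, 0.2303]  mean=2.8473  Neff=3.9784  idx=[9, 9, 9, 9, 10, 10, 10, 11, 11, 11, 12, 12, 12]
step 2: w=[0.1416, 0.1416, 0.1416, 0.1416, 0.1416, 0.1416, 0.1416, 0.0019, 0.0019, 0.0019, 0.0009, 0.0009, 0.0009]  mean=2.5352  Neff=7.1199  idx=[0, 0, 1, 1, 2, 2, 3, 3, 4, 5, 5, 6, 6]

resampled_idx = [0, 0, 1, 1, 2, 2, 3, 3, 4, 5, 5, 6, 6]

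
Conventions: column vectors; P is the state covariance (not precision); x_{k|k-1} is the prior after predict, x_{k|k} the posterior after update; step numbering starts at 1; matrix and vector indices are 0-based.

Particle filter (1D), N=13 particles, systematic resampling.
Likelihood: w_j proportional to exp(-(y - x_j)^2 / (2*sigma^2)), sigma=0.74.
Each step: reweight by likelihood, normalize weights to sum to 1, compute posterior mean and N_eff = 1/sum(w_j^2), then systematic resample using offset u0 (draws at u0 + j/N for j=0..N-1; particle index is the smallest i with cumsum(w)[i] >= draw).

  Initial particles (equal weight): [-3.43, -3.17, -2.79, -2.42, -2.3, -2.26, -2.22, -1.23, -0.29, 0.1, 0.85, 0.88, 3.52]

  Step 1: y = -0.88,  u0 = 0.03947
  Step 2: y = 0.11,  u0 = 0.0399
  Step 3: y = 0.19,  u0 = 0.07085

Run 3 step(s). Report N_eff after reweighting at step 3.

step 1: w=[0.0009, 0.0029, 0.0125, 0.0402, 0.0556, 0.0616, 0.0680, 0.3135, 0.2552, 0.1459, 0.0228, 0.0207, 0.0000]  mean=-0.9704  Neff=5.0265  idx=[3, 5, 6, 7, 7, 7, 7, 8, 8, 8, 8, 9, 10]
step 2: w=[0.0005, 0.0010, 0.0012, 0.0331, 0.0331, 0.0331, 0.0331, 0.1476, 0.1476, 0.1476, 0.1476, 0.1708, 0.1036]  mean=-0.2353  Neff=7.6093  idx=[4, 6, 7, 7, 8, 8, 9, 10, 10, 11, 11, 11, 12]
step 3: w=[0.0165, 0.0165, 0.0841, 0.0841, 0.0841, 0.0841, 0.0841, 0.0841, 0.0841, 0.1030, 0.1030, 0.1030, 0.0697]  mean=-0.1210  Neff=11.5365  idx=[2, 3, 4, 5, 6, 7, 7, 8, 9, 10, 11, 11, 12]

N_eff = 11.5365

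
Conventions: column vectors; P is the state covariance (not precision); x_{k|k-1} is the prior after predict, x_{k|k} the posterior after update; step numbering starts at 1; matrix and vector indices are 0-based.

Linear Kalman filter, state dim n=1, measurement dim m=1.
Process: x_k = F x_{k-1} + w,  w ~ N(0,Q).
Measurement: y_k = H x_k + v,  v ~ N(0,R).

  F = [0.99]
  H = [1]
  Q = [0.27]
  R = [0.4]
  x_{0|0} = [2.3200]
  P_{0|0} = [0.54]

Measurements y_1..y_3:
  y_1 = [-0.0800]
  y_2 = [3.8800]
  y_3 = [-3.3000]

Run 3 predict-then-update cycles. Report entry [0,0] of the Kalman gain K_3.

step 1: x^-=[2.2968]  P^-=[0.7993]  S=[1.1993]  K=[0.6665]  nu=[-2.3768]  x^+=[0.7128]  P^+=[0.2666]
step 2: x^-=[0.7056]  P^-=[0.5313]  S=[0.9313]  K=[0.5705]  nu=[3.1744]  x^+=[2.5166]  P^+=[0.2282]
step 3: x^-=[2.4914]  P^-=[0.4937]  S=[0.8937]  K=[0.5524]  nu=[-5.7914]  x^+=[-0.7078]  P^+=[0.2210]

K[0,0] = 0.5524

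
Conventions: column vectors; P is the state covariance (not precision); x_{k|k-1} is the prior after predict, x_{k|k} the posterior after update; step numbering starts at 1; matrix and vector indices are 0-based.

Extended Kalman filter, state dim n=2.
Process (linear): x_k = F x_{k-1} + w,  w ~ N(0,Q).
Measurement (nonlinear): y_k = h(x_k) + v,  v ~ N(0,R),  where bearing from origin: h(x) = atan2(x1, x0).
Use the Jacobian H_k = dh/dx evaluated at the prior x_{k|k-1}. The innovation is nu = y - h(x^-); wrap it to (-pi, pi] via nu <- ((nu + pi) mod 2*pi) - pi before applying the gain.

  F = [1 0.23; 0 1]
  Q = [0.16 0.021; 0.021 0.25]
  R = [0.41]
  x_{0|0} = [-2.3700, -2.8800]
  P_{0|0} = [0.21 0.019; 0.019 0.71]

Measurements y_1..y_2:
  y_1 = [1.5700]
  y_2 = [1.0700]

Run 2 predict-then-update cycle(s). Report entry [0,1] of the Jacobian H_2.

H_jac[0,1] = -0.2007

step 1: x^-=[-3.0324, -2.8800]  P^-=[0.4163 0.2033; 0.2033 0.9600]  H_jac=[0.1647 -0.1734]  S=[0.4385]  K=[0.0759; -0.3032]  nu=[-2.3312]  x^+=[-3.2094, -2.1732]  P^+=[0.4138 0.2134; 0.2134 0.9197]
step 2: x^-=[-3.7093, -2.1732]  P^-=[0.7206 0.4459; 0.4459 1.1697]  H_jac=[0.1176 -0.2007]  S=[0.4460]  K=[-0.0107; -0.4088]  nu=[-2.6016]  x^+=[-3.6815, -1.1097]  P^+=[0.7205 0.4440; 0.4440 1.0952]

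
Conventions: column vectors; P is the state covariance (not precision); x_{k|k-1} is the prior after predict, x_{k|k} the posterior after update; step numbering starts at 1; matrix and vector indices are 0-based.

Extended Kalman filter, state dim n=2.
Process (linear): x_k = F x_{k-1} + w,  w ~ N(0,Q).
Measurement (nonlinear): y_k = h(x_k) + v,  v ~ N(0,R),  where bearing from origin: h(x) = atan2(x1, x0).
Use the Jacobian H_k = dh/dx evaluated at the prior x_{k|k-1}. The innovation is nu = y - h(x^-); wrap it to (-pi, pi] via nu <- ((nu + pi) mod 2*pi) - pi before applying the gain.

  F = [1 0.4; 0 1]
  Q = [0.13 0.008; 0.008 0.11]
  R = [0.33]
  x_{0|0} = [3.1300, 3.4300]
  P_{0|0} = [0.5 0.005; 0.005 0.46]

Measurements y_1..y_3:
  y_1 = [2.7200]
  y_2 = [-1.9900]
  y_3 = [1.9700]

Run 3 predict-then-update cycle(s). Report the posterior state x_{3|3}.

step 1: x^-=[4.5020, 3.4300]  P^-=[0.7076 0.1970; 0.1970 0.5700]  H_jac=[-0.1071 0.1405]  S=[0.3434]  K=[-0.1400; 0.1718]  nu=[2.0689]  x^+=[4.2124, 3.7855]  P^+=[0.7009 0.2053; 0.2053 0.5599]
step 2: x^-=[5.7266, 3.7855]  P^-=[1.0847 0.4372; 0.4372 0.6699]  H_jac=[-0.0803 0.1215]  S=[0.3384]  K=[-0.1005; 0.1368]  nu=[-2.5741]  x^+=[5.9852, 3.4334]  P^+=[1.0812 0.4419; 0.4419 0.6635]
step 3: x^-=[7.3586, 3.4334]  P^-=[1.6709 0.7153; 0.7153 0.7735]  H_jac=[-0.0521 0.1116]  S=[0.3359]  K=[-0.0214; 0.1461]  nu=[1.5334]  x^+=[7.3258, 3.6575]  P^+=[1.6707 0.7163; 0.7163 0.7664]

x_post = [7.3258, 3.6575]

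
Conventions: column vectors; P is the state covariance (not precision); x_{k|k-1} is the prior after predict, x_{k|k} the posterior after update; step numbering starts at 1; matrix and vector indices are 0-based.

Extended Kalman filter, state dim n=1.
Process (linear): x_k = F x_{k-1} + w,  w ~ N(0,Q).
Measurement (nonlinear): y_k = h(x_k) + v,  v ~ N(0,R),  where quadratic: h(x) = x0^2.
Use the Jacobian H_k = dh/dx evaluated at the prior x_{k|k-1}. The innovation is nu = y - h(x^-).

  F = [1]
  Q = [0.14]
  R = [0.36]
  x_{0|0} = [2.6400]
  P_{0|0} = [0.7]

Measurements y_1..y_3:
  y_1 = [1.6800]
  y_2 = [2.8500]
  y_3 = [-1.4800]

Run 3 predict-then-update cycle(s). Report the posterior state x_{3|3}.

x_post = [0.6061]

step 1: x^-=[2.6400]  P^-=[0.8400]  H_jac=[5.2800]  S=[23.7779]  K=[0.1865]  nu=[-5.2896]  x^+=[1.6533]  P^+=[0.0127]
step 2: x^-=[1.6533]  P^-=[0.1527]  H_jac=[3.3067]  S=[2.0299]  K=[0.2488]  nu=[0.1164]  x^+=[1.6823]  P^+=[0.0271]
step 3: x^-=[1.6823]  P^-=[0.1671]  H_jac=[3.3646]  S=[2.2515]  K=[0.2497]  nu=[-4.3102]  x^+=[0.6061]  P^+=[0.0267]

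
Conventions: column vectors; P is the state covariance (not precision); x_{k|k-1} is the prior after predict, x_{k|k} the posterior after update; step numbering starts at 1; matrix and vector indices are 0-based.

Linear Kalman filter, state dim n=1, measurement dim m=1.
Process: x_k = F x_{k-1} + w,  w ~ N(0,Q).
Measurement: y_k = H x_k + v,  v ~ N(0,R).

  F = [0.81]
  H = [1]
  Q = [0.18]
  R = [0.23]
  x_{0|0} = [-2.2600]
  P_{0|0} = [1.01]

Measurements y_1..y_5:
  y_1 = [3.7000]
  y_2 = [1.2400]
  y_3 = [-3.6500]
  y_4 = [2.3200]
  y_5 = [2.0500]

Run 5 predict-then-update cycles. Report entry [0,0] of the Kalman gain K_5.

step 1: x^-=[-1.8306]  P^-=[0.8427]  S=[1.0727]  K=[0.7856]  nu=[5.5306]  x^+=[2.5141]  P^+=[0.1807]
step 2: x^-=[2.0364]  P^-=[0.2985]  S=[0.5285]  K=[0.5648]  nu=[-0.7964]  x^+=[1.5866]  P^+=[0.1299]
step 3: x^-=[1.2851]  P^-=[0.2652]  S=[0.4952]  K=[0.5356]  nu=[-4.9351]  x^+=[-1.3580]  P^+=[0.1232]
step 4: x^-=[-1.1000]  P^-=[0.2608]  S=[0.4908]  K=[0.5314]  nu=[3.4200]  x^+=[0.7174]  P^+=[0.1222]
step 5: x^-=[0.5811]  P^-=[0.2602]  S=[0.4902]  K=[0.5308]  nu=[1.4689]  x^+=[1.3608]  P^+=[0.1221]

K[0,0] = 0.5308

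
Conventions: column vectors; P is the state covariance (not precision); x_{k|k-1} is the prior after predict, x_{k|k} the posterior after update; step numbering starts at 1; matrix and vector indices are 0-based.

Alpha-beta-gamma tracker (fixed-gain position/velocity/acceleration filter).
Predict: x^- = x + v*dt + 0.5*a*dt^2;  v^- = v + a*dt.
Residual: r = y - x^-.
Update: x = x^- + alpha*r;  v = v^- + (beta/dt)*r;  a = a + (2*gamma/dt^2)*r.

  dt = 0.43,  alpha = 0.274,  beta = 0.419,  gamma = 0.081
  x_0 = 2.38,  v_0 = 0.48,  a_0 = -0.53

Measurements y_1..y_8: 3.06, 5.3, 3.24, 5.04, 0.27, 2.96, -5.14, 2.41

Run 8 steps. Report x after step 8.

x_post = -4.9395

step 1: x_pred=2.5374  r=0.5226  x^+=2.6806  v^+=0.7613  a^+=-0.0721
step 2: x_pred=3.0013  r=2.2987  x^+=3.6311  v^+=2.9702  a^+=1.9419
step 3: x_pred=5.0879  r=-1.8479  x^+=4.5815  v^+=2.0046  a^+=0.3229
step 4: x_pred=5.4734  r=-0.4334  x^+=5.3546  v^+=1.7212  a^+=-0.0568
step 5: x_pred=6.0895  r=-5.8195  x^+=4.4949  v^+=-3.9739  a^+=-5.1556
step 6: x_pred=2.3095  r=0.6505  x^+=2.4878  v^+=-5.5570  a^+=-4.5857
step 7: x_pred=-0.3257  r=-4.8143  x^+=-1.6448  v^+=-12.2200  a^+=-8.8037
step 8: x_pred=-7.7133  r=10.1233  x^+=-4.9395  v^+=-6.1413  a^+=0.0658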